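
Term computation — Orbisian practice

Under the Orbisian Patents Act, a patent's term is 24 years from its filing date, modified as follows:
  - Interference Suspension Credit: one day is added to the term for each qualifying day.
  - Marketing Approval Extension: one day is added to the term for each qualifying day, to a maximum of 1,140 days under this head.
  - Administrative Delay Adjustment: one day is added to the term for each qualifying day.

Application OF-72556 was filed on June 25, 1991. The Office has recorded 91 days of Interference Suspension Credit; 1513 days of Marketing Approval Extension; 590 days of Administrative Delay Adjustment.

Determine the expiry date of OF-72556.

2020-06-19

Base term: filing date + 24 years → 25 June 2015.
Interference Suspension Credit: +91 days → 24 September 2015.
Marketing Approval Extension: 1513 days claimed exceeds the 1140-day cap, so +1140 days → 7 November 2018.
Administrative Delay Adjustment: +590 days → 19 June 2020.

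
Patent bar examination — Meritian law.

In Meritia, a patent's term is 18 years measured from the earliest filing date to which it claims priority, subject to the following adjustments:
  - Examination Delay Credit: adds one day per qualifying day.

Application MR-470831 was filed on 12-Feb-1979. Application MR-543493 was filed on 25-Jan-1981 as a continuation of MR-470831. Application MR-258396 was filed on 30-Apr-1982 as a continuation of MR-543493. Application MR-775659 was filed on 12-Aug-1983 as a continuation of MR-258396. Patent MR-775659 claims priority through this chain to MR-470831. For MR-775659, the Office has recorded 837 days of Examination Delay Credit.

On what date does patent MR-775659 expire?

1999-05-30

Earliest priority filing: 12 February 1979.
Base term: 12 February 1979 + 18 years → 12 February 1997.
Examination Delay Credit: +837 days → 30 May 1999.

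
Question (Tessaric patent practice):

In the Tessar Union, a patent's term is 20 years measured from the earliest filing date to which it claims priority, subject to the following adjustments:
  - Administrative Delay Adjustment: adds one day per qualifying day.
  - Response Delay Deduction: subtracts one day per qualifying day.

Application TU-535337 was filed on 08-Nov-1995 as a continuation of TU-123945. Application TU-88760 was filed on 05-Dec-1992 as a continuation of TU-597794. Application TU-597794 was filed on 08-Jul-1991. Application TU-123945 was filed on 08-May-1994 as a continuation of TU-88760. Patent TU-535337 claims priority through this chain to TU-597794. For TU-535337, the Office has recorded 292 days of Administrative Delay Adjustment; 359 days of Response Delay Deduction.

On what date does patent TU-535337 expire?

Earliest priority filing: 8 July 1991.
Base term: 8 July 1991 + 20 years → 8 July 2011.
Administrative Delay Adjustment: +292 days → 25 April 2012.
Response Delay Deduction: −359 days → 2 May 2011.

2011-05-02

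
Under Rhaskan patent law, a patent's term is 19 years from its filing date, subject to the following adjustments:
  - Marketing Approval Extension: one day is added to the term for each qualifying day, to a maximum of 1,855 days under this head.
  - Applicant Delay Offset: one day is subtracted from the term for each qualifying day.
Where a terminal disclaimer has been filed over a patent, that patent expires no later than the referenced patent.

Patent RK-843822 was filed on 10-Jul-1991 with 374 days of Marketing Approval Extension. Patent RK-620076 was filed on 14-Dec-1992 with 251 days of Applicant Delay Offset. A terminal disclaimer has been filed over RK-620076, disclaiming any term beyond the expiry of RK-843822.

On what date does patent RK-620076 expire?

Natural term of RK-620076:
  Base: filing + 19 years → 14 December 2011.
  Applicant Delay Offset: −251 days → 7 April 2011.
Expiry of referenced patent RK-843822:
  Base: filing + 19 years → 10 July 2010.
  Marketing Approval Extension: 374 days (within the 1855-day cap) → +374 days → 19 July 2011.
Terminal disclaimer: RK-620076 expires on the earlier of 7 April 2011 and 19 July 2011.

April 7, 2011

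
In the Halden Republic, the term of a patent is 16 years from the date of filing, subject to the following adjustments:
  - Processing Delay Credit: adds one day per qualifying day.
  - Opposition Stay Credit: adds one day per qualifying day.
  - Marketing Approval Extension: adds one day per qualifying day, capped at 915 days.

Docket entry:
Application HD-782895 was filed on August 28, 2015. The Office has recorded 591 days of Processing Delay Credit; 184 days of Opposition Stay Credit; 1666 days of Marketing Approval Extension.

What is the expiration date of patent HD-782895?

April 13, 2036

Base term: filing date + 16 years → 28 August 2031.
Processing Delay Credit: +591 days → 10 April 2033.
Opposition Stay Credit: +184 days → 11 October 2033.
Marketing Approval Extension: 1666 days claimed exceeds the 915-day cap, so +915 days → 13 April 2036.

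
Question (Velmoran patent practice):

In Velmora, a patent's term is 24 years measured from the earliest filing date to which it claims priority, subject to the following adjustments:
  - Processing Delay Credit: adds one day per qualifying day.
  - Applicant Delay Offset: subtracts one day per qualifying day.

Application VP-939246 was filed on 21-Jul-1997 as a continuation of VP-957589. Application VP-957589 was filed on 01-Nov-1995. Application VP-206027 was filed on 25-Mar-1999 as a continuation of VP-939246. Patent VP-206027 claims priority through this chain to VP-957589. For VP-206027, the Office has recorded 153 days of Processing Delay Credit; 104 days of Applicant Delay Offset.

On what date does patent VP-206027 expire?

December 20, 2019

Earliest priority filing: 1 November 1995.
Base term: 1 November 1995 + 24 years → 1 November 2019.
Processing Delay Credit: +153 days → 2 April 2020.
Applicant Delay Offset: −104 days → 20 December 2019.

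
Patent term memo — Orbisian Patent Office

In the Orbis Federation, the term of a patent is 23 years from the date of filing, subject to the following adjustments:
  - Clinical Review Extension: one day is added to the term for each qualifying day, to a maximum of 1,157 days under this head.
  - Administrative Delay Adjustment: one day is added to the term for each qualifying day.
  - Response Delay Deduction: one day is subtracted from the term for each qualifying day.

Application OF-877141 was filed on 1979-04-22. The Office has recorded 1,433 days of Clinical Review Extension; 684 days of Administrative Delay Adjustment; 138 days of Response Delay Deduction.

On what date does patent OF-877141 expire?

Base term: filing date + 23 years → 22 April 2002.
Clinical Review Extension: 1433 days claimed exceeds the 1157-day cap, so +1157 days → 22 June 2005.
Administrative Delay Adjustment: +684 days → 7 May 2007.
Response Delay Deduction: −138 days → 20 December 2006.

December 20, 2006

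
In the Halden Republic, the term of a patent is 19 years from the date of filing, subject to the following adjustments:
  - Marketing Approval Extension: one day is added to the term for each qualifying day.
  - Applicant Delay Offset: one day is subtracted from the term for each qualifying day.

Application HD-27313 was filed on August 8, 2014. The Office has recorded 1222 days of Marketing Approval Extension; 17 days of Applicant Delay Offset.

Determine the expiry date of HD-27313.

Base term: filing date + 19 years → 8 August 2033.
Marketing Approval Extension: +1222 days → 12 December 2036.
Applicant Delay Offset: −17 days → 25 November 2036.

2036-11-25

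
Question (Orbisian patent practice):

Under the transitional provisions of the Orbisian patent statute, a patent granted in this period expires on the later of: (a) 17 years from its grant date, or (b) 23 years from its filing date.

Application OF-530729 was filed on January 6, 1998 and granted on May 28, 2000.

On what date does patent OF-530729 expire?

(a) grant + 17 years → 28 May 2017.
(b) filing + 23 years → 6 January 2021.
Later of the two: 6 January 2021.

2021-01-06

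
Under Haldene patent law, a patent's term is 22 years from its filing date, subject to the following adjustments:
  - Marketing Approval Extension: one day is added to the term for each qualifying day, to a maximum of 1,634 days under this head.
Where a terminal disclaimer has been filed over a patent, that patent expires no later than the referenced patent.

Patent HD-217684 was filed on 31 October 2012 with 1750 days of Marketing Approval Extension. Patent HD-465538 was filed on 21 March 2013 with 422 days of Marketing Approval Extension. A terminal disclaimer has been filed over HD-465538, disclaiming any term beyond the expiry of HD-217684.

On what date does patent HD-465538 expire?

May 16, 2036

Natural term of HD-465538:
  Base: filing + 22 years → 21 March 2035.
  Marketing Approval Extension: 422 days (within the 1634-day cap) → +422 days → 16 May 2036.
Expiry of referenced patent HD-217684:
  Base: filing + 22 years → 31 October 2034.
  Marketing Approval Extension: 1750 days claimed exceeds the 1634-day cap, so +1634 days → 22 April 2039.
Terminal disclaimer: HD-465538 expires on the earlier of 16 May 2036 and 22 April 2039.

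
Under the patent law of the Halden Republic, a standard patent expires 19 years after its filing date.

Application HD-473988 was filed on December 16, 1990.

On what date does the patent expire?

Filing date + 19 years → 16 December 2009.

December 16, 2009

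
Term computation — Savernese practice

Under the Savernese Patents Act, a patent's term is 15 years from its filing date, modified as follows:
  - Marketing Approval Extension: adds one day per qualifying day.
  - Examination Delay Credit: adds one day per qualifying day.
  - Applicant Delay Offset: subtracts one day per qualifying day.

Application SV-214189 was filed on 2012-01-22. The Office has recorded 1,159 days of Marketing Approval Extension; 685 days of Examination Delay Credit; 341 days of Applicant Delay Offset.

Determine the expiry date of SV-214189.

2031-03-05

Base term: filing date + 15 years → 22 January 2027.
Marketing Approval Extension: +1159 days → 26 March 2030.
Examination Delay Credit: +685 days → 9 February 2032.
Applicant Delay Offset: −341 days → 5 March 2031.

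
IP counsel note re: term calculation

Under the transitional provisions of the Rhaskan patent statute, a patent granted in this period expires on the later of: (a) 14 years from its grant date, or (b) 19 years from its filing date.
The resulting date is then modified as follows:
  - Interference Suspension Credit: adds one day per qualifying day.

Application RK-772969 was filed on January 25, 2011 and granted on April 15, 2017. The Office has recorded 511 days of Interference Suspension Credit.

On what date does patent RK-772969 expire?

(a) grant + 14 years → 15 April 2031.
(b) filing + 19 years → 25 January 2030.
Later of the two: 15 April 2031.
Interference Suspension Credit: +511 days → 7 September 2032.

2032-09-07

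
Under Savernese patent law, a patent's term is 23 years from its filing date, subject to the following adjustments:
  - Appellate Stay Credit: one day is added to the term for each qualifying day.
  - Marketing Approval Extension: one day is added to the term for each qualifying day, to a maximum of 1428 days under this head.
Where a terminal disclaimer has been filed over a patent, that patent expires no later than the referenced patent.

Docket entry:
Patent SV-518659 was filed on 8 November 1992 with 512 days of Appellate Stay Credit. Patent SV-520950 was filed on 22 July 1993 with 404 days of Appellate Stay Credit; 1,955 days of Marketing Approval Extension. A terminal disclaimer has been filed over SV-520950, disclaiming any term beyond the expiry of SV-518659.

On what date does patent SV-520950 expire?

April 3, 2017

Natural term of SV-520950:
  Base: filing + 23 years → 22 July 2016.
  Appellate Stay Credit: +404 days → 30 August 2017.
  Marketing Approval Extension: 1955 days claimed exceeds the 1428-day cap, so +1428 days → 28 July 2021.
Expiry of referenced patent SV-518659:
  Base: filing + 23 years → 8 November 2015.
  Appellate Stay Credit: +512 days → 3 April 2017.
Terminal disclaimer: SV-520950 expires on the earlier of 28 July 2021 and 3 April 2017.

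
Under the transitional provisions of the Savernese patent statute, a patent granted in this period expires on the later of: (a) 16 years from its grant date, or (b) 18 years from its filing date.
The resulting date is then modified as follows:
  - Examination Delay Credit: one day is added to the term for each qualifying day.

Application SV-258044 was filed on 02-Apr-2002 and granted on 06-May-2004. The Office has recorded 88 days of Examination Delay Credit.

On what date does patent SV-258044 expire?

August 2, 2020

(a) grant + 16 years → 6 May 2020.
(b) filing + 18 years → 2 April 2020.
Later of the two: 6 May 2020.
Examination Delay Credit: +88 days → 2 August 2020.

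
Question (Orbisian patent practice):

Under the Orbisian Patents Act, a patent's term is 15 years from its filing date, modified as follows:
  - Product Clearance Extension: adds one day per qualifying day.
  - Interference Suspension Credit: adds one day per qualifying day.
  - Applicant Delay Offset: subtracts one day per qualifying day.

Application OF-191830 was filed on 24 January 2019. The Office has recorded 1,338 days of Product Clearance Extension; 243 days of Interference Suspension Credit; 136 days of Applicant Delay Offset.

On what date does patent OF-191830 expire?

Base term: filing date + 15 years → 24 January 2034.
Product Clearance Extension: +1338 days → 23 September 2037.
Interference Suspension Credit: +243 days → 24 May 2038.
Applicant Delay Offset: −136 days → 8 January 2038.

January 8, 2038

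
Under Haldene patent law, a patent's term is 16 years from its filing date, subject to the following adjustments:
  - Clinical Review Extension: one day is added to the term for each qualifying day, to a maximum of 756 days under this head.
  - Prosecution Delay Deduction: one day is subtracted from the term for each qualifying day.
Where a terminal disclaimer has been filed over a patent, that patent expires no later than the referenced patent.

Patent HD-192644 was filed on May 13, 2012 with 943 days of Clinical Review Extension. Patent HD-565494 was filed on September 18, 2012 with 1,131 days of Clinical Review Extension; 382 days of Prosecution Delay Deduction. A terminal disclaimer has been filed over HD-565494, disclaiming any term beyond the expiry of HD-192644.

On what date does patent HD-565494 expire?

2029-09-27

Natural term of HD-565494:
  Base: filing + 16 years → 18 September 2028.
  Clinical Review Extension: 1131 days claimed exceeds the 756-day cap, so +756 days → 14 October 2030.
  Prosecution Delay Deduction: −382 days → 27 September 2029.
Expiry of referenced patent HD-192644:
  Base: filing + 16 years → 13 May 2028.
  Clinical Review Extension: 943 days claimed exceeds the 756-day cap, so +756 days → 8 June 2030.
Terminal disclaimer: HD-565494 expires on the earlier of 27 September 2029 and 8 June 2030.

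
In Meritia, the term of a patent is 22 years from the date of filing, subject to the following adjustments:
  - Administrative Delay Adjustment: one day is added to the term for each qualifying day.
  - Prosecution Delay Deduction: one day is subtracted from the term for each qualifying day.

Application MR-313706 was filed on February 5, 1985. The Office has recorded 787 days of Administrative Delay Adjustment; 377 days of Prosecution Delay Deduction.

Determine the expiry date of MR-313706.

Base term: filing date + 22 years → 5 February 2007.
Administrative Delay Adjustment: +787 days → 2 April 2009.
Prosecution Delay Deduction: −377 days → 21 March 2008.

March 21, 2008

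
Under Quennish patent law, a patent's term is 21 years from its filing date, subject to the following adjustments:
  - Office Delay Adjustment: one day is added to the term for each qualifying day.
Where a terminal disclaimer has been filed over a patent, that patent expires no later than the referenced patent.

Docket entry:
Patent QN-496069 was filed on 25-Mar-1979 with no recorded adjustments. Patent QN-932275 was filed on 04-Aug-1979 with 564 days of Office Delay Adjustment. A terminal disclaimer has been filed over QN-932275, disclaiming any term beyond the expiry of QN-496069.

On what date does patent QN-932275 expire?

Natural term of QN-932275:
  Base: filing + 21 years → 4 August 2000.
  Office Delay Adjustment: +564 days → 19 February 2002.
Expiry of referenced patent QN-496069:
  Base: filing + 21 years → 25 March 2000.
Terminal disclaimer: QN-932275 expires on the earlier of 19 February 2002 and 25 March 2000.

March 25, 2000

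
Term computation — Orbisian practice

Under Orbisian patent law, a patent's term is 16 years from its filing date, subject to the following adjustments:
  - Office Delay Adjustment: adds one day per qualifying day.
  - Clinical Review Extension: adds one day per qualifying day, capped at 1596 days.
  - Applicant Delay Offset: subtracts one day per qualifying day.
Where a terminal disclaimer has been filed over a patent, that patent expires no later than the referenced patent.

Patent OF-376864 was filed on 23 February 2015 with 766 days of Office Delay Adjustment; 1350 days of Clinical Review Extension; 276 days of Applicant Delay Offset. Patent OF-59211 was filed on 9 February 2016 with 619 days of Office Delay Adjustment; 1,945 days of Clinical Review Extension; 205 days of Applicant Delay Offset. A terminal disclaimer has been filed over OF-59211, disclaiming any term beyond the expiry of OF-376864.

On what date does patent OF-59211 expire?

Natural term of OF-59211:
  Base: filing + 16 years → 9 February 2032.
  Office Delay Adjustment: +619 days → 20 October 2033.
  Clinical Review Extension: 1945 days claimed exceeds the 1596-day cap, so +1596 days → 4 March 2038.
  Applicant Delay Offset: −205 days → 11 August 2037.
Expiry of referenced patent OF-376864:
  Base: filing + 16 years → 23 February 2031.
  Office Delay Adjustment: +766 days → 30 March 2033.
  Clinical Review Extension: 1350 days (within the 1596-day cap) → +1350 days → 9 December 2036.
  Applicant Delay Offset: −276 days → 8 March 2036.
Terminal disclaimer: OF-59211 expires on the earlier of 11 August 2037 and 8 March 2036.

March 8, 2036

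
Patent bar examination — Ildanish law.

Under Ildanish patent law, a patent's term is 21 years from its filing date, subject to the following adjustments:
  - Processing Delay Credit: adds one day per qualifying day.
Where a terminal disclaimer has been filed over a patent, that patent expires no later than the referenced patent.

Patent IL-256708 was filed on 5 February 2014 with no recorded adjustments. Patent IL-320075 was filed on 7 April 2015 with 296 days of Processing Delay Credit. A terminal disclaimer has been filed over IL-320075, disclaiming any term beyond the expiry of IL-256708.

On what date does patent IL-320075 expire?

Natural term of IL-320075:
  Base: filing + 21 years → 7 April 2036.
  Processing Delay Credit: +296 days → 28 January 2037.
Expiry of referenced patent IL-256708:
  Base: filing + 21 years → 5 February 2035.
Terminal disclaimer: IL-320075 expires on the earlier of 28 January 2037 and 5 February 2035.

2035-02-05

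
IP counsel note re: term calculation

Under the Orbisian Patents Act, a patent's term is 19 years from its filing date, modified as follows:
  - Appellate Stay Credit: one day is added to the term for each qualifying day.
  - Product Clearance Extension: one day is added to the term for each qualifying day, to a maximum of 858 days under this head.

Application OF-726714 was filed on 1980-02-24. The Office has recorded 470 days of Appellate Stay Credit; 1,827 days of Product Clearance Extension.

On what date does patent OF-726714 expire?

October 14, 2002

Base term: filing date + 19 years → 24 February 1999.
Appellate Stay Credit: +470 days → 8 June 2000.
Product Clearance Extension: 1827 days claimed exceeds the 858-day cap, so +858 days → 14 October 2002.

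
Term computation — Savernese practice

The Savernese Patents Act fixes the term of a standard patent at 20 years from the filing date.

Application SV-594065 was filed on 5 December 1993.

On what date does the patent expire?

Filing date + 20 years → 5 December 2013.

2013-12-05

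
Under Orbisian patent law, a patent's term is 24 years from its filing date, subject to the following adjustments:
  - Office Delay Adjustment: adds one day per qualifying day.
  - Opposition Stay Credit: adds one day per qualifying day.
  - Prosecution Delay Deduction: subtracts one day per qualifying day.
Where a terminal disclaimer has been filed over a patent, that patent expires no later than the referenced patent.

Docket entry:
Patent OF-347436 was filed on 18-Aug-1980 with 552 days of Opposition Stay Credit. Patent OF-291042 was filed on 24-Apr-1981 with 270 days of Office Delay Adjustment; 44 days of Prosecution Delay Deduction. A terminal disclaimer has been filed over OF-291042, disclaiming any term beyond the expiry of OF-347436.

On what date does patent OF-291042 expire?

Natural term of OF-291042:
  Base: filing + 24 years → 24 April 2005.
  Office Delay Adjustment: +270 days → 19 January 2006.
  Prosecution Delay Deduction: −44 days → 6 December 2005.
Expiry of referenced patent OF-347436:
  Base: filing + 24 years → 18 August 2004.
  Opposition Stay Credit: +552 days → 21 February 2006.
Terminal disclaimer: OF-291042 expires on the earlier of 6 December 2005 and 21 February 2006.

December 6, 2005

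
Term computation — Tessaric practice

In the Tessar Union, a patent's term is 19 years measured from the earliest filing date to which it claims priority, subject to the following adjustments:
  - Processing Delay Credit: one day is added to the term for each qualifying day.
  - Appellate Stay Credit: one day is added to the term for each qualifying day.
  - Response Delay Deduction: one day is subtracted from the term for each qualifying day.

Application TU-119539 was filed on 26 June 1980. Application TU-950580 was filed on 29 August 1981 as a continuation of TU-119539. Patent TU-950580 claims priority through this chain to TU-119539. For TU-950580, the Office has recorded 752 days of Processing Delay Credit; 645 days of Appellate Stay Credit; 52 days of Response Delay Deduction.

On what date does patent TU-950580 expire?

Earliest priority filing: 26 June 1980.
Base term: 26 June 1980 + 19 years → 26 June 1999.
Processing Delay Credit: +752 days → 17 July 2001.
Appellate Stay Credit: +645 days → 23 April 2003.
Response Delay Deduction: −52 days → 2 March 2003.

2003-03-02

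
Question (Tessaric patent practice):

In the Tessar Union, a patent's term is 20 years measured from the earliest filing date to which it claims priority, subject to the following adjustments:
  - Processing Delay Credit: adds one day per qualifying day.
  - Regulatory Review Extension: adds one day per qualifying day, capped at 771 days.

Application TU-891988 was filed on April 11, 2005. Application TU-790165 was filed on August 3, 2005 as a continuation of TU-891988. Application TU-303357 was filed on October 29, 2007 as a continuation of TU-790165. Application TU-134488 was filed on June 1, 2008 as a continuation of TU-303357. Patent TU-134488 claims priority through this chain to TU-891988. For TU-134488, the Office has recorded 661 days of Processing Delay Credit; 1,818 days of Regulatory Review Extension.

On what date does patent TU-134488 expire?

Earliest priority filing: 11 April 2005.
Base term: 11 April 2005 + 20 years → 11 April 2025.
Processing Delay Credit: +661 days → 1 February 2027.
Regulatory Review Extension: 1818 days claimed exceeds the 771-day cap, so +771 days → 13 March 2029.

March 13, 2029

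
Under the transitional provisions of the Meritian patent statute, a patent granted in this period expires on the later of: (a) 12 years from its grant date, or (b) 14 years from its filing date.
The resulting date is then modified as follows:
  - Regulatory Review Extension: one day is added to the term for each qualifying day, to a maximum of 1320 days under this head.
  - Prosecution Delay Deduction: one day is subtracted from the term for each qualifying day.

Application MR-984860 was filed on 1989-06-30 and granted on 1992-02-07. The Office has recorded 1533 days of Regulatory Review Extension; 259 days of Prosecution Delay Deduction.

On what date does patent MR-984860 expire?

(a) grant + 12 years → 7 February 2004.
(b) filing + 14 years → 30 June 2003.
Later of the two: 7 February 2004.
Regulatory Review Extension: 1533 days claimed exceeds the 1320-day cap, so +1320 days → 19 September 2007.
Prosecution Delay Deduction: −259 days → 3 January 2007.

January 3, 2007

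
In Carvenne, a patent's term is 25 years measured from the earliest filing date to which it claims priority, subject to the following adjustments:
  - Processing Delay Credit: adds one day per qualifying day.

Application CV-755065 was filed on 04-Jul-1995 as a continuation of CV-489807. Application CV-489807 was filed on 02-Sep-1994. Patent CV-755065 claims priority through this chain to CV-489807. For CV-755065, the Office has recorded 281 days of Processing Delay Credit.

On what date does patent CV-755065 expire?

2020-06-09

Earliest priority filing: 2 September 1994.
Base term: 2 September 1994 + 25 years → 2 September 2019.
Processing Delay Credit: +281 days → 9 June 2020.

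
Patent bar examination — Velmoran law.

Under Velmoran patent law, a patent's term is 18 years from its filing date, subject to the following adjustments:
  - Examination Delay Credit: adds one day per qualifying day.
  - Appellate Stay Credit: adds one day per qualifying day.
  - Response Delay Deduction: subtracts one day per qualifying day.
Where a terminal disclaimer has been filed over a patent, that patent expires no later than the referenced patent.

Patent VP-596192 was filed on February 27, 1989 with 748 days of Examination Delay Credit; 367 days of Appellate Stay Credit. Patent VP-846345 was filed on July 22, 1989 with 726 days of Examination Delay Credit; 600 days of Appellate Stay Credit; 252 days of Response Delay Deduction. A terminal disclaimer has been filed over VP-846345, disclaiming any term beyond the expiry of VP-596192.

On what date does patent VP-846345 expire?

March 18, 2010

Natural term of VP-846345:
  Base: filing + 18 years → 22 July 2007.
  Examination Delay Credit: +726 days → 17 July 2009.
  Appellate Stay Credit: +600 days → 9 March 2011.
  Response Delay Deduction: −252 days → 30 June 2010.
Expiry of referenced patent VP-596192:
  Base: filing + 18 years → 27 February 2007.
  Examination Delay Credit: +748 days → 16 March 2009.
  Appellate Stay Credit: +367 days → 18 March 2010.
Terminal disclaimer: VP-846345 expires on the earlier of 30 June 2010 and 18 March 2010.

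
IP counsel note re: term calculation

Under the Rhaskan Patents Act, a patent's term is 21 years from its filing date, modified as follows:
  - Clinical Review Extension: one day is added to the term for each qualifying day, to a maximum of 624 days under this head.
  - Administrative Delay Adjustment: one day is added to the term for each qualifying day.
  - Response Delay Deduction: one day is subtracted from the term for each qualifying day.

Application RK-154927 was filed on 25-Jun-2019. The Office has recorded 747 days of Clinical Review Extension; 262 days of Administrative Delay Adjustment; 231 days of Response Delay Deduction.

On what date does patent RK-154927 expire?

2042-04-11

Base term: filing date + 21 years → 25 June 2040.
Clinical Review Extension: 747 days claimed exceeds the 624-day cap, so +624 days → 11 March 2042.
Administrative Delay Adjustment: +262 days → 28 November 2042.
Response Delay Deduction: −231 days → 11 April 2042.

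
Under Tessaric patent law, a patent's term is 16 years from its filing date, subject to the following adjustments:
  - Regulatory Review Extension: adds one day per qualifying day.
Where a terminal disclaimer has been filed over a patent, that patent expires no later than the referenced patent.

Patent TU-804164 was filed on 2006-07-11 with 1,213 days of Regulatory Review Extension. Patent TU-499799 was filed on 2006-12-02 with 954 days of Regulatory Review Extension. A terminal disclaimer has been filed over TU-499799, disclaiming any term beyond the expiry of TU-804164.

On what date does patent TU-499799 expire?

Natural term of TU-499799:
  Base: filing + 16 years → 2 December 2022.
  Regulatory Review Extension: +954 days → 13 July 2025.
Expiry of referenced patent TU-804164:
  Base: filing + 16 years → 11 July 2022.
  Regulatory Review Extension: +1213 days → 5 November 2025.
Terminal disclaimer: TU-499799 expires on the earlier of 13 July 2025 and 5 November 2025.

2025-07-13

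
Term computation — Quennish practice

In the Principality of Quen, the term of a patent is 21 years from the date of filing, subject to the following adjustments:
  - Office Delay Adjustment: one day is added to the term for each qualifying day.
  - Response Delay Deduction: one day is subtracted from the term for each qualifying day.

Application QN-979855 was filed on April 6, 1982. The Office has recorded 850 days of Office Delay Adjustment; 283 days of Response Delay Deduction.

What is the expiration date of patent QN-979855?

2004-10-24

Base term: filing date + 21 years → 6 April 2003.
Office Delay Adjustment: +850 days → 3 August 2005.
Response Delay Deduction: −283 days → 24 October 2004.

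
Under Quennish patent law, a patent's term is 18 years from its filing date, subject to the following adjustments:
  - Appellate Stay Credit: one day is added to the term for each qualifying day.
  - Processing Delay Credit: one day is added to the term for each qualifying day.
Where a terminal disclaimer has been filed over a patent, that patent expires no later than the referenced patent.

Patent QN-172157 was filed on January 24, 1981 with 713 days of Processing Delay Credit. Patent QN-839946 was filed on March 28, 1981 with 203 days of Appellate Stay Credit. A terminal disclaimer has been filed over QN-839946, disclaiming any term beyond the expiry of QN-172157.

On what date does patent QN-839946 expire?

Natural term of QN-839946:
  Base: filing + 18 years → 28 March 1999.
  Appellate Stay Credit: +203 days → 17 October 1999.
Expiry of referenced patent QN-172157:
  Base: filing + 18 years → 24 January 1999.
  Processing Delay Credit: +713 days → 6 January 2001.
Terminal disclaimer: QN-839946 expires on the earlier of 17 October 1999 and 6 January 2001.

October 17, 1999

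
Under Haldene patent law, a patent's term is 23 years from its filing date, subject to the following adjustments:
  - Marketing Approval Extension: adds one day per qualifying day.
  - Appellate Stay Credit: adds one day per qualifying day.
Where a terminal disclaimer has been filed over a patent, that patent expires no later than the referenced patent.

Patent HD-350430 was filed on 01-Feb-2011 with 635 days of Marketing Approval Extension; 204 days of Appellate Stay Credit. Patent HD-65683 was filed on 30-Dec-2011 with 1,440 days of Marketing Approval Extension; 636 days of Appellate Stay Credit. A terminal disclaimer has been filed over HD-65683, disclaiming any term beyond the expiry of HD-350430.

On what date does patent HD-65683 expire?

Natural term of HD-65683:
  Base: filing + 23 years → 30 December 2034.
  Marketing Approval Extension: +1440 days → 9 December 2038.
  Appellate Stay Credit: +636 days → 5 September 2040.
Expiry of referenced patent HD-350430:
  Base: filing + 23 years → 1 February 2034.
  Marketing Approval Extension: +635 days → 29 October 2035.
  Appellate Stay Credit: +204 days → 20 May 2036.
Terminal disclaimer: HD-65683 expires on the earlier of 5 September 2040 and 20 May 2036.

May 20, 2036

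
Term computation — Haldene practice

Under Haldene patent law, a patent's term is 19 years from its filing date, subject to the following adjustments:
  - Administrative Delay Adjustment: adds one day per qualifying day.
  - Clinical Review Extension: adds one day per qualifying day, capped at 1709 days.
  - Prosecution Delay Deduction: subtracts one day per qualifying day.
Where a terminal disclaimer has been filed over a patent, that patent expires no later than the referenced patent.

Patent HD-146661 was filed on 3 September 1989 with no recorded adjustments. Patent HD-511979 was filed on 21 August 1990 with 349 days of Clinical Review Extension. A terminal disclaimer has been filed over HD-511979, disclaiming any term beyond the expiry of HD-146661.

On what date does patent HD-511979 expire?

September 3, 2008

Natural term of HD-511979:
  Base: filing + 19 years → 21 August 2009.
  Clinical Review Extension: 349 days (within the 1709-day cap) → +349 days → 5 August 2010.
Expiry of referenced patent HD-146661:
  Base: filing + 19 years → 3 September 2008.
Terminal disclaimer: HD-511979 expires on the earlier of 5 August 2010 and 3 September 2008.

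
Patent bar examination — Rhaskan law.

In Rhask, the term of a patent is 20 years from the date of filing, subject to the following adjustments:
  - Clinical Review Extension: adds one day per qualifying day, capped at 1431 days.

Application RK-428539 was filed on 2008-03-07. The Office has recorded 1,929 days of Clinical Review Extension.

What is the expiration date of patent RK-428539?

February 6, 2032

Base term: filing date + 20 years → 7 March 2028.
Clinical Review Extension: 1929 days claimed exceeds the 1431-day cap, so +1431 days → 6 February 2032.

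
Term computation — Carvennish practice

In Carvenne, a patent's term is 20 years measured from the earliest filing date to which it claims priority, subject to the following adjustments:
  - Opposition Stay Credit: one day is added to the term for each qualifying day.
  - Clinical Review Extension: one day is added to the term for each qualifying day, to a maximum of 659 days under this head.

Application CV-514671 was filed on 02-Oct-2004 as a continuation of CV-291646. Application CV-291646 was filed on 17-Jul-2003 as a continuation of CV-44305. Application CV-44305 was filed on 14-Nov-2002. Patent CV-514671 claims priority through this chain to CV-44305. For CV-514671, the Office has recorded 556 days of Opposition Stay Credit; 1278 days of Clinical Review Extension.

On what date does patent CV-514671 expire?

Earliest priority filing: 14 November 2002.
Base term: 14 November 2002 + 20 years → 14 November 2022.
Opposition Stay Credit: +556 days → 23 May 2024.
Clinical Review Extension: 1278 days claimed exceeds the 659-day cap, so +659 days → 13 March 2026.

2026-03-13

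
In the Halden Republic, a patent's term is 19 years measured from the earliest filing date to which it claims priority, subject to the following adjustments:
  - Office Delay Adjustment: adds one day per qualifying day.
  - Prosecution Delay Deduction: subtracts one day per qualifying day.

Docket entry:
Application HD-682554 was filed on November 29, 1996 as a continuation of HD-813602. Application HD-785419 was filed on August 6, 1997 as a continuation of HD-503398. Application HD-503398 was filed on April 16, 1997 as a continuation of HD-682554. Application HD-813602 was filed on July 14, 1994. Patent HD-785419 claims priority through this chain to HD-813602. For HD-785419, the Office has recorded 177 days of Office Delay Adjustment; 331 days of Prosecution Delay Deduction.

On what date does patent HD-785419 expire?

Earliest priority filing: 14 July 1994.
Base term: 14 July 1994 + 19 years → 14 July 2013.
Office Delay Adjustment: +177 days → 7 January 2014.
Prosecution Delay Deduction: −331 days → 10 February 2013.

2013-02-10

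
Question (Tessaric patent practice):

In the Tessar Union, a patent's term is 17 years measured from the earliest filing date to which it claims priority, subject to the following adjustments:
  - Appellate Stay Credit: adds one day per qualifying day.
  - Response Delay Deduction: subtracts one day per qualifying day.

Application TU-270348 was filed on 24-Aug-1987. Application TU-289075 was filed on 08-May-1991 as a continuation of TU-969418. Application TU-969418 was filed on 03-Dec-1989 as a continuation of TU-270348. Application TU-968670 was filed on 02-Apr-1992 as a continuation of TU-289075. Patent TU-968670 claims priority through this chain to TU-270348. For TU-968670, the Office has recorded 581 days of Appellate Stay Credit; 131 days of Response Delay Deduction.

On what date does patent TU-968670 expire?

Earliest priority filing: 24 August 1987.
Base term: 24 August 1987 + 17 years → 24 August 2004.
Appellate Stay Credit: +581 days → 28 March 2006.
Response Delay Deduction: −131 days → 17 November 2005.

2005-11-17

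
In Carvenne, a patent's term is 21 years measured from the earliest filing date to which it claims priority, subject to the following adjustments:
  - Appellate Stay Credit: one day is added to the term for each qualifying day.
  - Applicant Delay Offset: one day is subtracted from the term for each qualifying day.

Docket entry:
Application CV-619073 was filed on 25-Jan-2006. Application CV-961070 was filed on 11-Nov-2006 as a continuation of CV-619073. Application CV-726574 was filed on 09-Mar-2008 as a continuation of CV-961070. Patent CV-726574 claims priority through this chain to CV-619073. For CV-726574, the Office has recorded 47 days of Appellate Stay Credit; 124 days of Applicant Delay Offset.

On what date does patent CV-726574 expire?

Earliest priority filing: 25 January 2006.
Base term: 25 January 2006 + 21 years → 25 January 2027.
Appellate Stay Credit: +47 days → 13 March 2027.
Applicant Delay Offset: −124 days → 9 November 2026.

November 9, 2026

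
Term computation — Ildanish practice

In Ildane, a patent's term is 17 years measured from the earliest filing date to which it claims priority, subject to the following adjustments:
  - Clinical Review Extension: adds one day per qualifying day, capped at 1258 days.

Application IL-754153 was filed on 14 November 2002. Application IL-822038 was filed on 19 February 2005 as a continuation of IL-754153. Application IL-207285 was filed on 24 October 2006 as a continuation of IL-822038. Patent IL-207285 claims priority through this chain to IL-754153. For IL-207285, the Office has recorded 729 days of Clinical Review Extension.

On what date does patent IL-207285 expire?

2021-11-12

Earliest priority filing: 14 November 2002.
Base term: 14 November 2002 + 17 years → 14 November 2019.
Clinical Review Extension: 729 days (within the 1258-day cap) → +729 days → 12 November 2021.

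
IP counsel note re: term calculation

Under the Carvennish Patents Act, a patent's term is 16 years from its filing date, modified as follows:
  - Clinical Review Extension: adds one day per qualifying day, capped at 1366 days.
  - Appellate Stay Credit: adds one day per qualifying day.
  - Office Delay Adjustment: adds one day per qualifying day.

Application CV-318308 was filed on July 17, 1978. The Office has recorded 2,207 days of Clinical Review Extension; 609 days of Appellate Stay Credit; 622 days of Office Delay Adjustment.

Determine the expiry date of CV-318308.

2001-08-26

Base term: filing date + 16 years → 17 July 1994.
Clinical Review Extension: 2207 days claimed exceeds the 1366-day cap, so +1366 days → 13 April 1998.
Appellate Stay Credit: +609 days → 13 December 1999.
Office Delay Adjustment: +622 days → 26 August 2001.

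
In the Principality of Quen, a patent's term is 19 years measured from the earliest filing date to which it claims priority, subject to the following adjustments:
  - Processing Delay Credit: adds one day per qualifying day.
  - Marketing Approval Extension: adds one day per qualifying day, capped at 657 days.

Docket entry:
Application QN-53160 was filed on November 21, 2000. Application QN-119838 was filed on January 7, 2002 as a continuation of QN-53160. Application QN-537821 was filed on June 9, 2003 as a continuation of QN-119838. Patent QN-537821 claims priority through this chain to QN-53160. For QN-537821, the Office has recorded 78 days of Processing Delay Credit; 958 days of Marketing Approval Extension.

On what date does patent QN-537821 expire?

Earliest priority filing: 21 November 2000.
Base term: 21 November 2000 + 19 years → 21 November 2019.
Processing Delay Credit: +78 days → 7 February 2020.
Marketing Approval Extension: 958 days claimed exceeds the 657-day cap, so +657 days → 25 November 2021.

2021-11-25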